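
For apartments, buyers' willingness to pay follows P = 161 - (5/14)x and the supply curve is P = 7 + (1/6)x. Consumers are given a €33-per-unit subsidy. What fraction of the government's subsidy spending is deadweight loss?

DWL / government spending = 3/34

Pre-subsidy: 161 - (5/14)x = 7 + (1/6)x gives x* = 294 and P* = 56.
With the rebate, buyers effectively pay Pb = Ps − 33, where Ps is the price sellers receive.
On the curves, Pb = 161 - (5/14)x and Ps = 7 + (1/6)x; the wedge Ps − Pb = 33 gives 7 + (1/6)x − (161 - (5/14)x) = 33, so x' = 357.
Then Pb = 161 − (5/14)·357 = 33.5 and Ps = 7 + (1/6)·357 = 66.5.
ΔCS = ½(294 + 357)(56 − 33.5) = 7323.75; ΔPS = ½(294 + 357)(66.5 − 56) = 3417.75.
Government spending = 33 × 357 = 11781.
DWL = ½ × 33 × (357 − 294) = 1039.5; fraction = 1039.5 / 11781 = 3/34.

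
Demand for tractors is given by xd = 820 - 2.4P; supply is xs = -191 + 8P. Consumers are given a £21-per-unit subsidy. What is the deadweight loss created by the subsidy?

Pre-subsidy: 820 - 2.4P = -191 + 8P gives P* = 5055/52, x* = 7627/13.
With the rebate, buyers effectively pay Pb = Ps − 21, where Ps is the price sellers receive.
Demand in terms of Ps becomes xd = 820 − 2.4(Ps − 21) = 870.4 - 2.4Ps. Setting this equal to supply: 870.4 - 2.4Ps = -191 + 8Ps, so Ps = 5307/52.
Buyers pay Pb = 5307/52 − 21 = 4215/52; x' = -191 + 8·(5307/52) = 8131/13.
The subsidy expands output by 8131/13 − 7627/13 = 504/13 past the efficient level; on those units the gap between marginal cost and willingness to pay runs from 0 up to 21.
DWL = ½ × 21 × 504/13 = 5292/13.

Deadweight loss = 5292/13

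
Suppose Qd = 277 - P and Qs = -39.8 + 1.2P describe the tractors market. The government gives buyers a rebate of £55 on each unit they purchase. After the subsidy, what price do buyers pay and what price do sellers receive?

Pre-subsidy: 277 - P = -39.8 + 1.2P gives P* = 144, Q* = 133.
With the rebate, buyers effectively pay Pb = Ps − 55, where Ps is the price sellers receive.
Demand in terms of Ps becomes Qd = 277 − 1(Ps − 55) = 332 - Ps. Setting this equal to supply: 332 - Ps = -39.8 + 1.2Ps, so Ps = 169.
Buyers pay Pb = 169 − 55 = 114; Q' = -39.8 + 1.2·169 = 163.

Buyers pay £114; sellers receive £169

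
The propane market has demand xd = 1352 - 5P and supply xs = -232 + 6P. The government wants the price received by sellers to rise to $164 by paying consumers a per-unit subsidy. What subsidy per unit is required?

Required subsidy s = $44 per unit

At a seller price of 164, quantity supplied is -232 + 6·164 = 752.
Buyers absorb 752 only when they pay Pb with 1352 − 5·Pb = 752, i.e. Pb = 120.
s = Ps − Pb = 164 − 120 = 44.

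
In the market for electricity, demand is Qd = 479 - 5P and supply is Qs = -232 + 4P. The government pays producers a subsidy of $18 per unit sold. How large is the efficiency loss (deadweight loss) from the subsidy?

Deadweight loss = $360

Pre-subsidy: 479 - 5P = -232 + 4P gives P* = 79, Q* = 84.
With the subsidy, sellers receive Ps = Pb + 18 for each unit, where Pb is the price buyers pay.
Supply in terms of Pb becomes Qs = -232 + 4(Pb + 18) = -160 + 4Pb. Setting this equal to demand: 479 - 5Pb = -160 + 4Pb, so Pb = 71.
Sellers receive Ps = 71 + 18 = 89; Q' = 479 − 5·71 = 124.
The subsidy expands output by 124 − 84 = 40 past the efficient level; on those units the gap between marginal cost and willingness to pay runs from 0 up to 18.
DWL = ½ × 18 × 40 = 360.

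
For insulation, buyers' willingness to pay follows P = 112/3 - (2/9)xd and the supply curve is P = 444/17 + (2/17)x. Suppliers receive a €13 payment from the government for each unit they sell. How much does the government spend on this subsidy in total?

Pre-subsidy: 112/3 - (2/9)x = 444/17 + (2/17)x gives x* = 33 and P* = 30.
With the subsidy, sellers receive Ps = Pb + 13 for each unit, where Pb is the price buyers pay.
On the curves, Pb = 112/3 - (2/9)x and Ps = 444/17 + (2/17)x; the wedge Ps − Pb = 13 gives 444/17 + (2/17)x − (112/3 - (2/9)x) = 13, so x' = 71.25.
Then Pb = 112/3 − (2/9)·71.25 = 21.5 and Ps = 444/17 + (2/17)·71.25 = 34.5.
Government outlay = subsidy × quantity = 13 × 71.25 = 926.25.

Government cost = €926.25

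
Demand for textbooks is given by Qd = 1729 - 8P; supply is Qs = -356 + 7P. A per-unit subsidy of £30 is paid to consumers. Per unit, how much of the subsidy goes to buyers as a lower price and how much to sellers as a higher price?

Pre-subsidy: 1729 - 8P = -356 + 7P gives P* = 139, Q* = 617.
With the rebate, buyers effectively pay Pb = Ps − 30, where Ps is the price sellers receive.
Demand in terms of Ps becomes Qd = 1729 − 8(Ps − 30) = 1969 - 8Ps. Setting this equal to supply: 1969 - 8Ps = -356 + 7Ps, so Ps = 155.
Buyers pay Pb = 155 − 30 = 125; Q' = -356 + 7·155 = 729.
Buyers' price falls by P* − Pb = 139 − 125 = 14; sellers' price rises by Ps − P* = 155 − 139 = 16.

Buyers gain £14 per unit; sellers gain £16 per unit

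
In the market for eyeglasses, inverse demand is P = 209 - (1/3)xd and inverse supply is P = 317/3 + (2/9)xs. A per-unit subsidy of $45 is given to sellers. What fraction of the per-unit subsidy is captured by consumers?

Pre-subsidy: 209 - (1/3)x = 317/3 + (2/9)x gives x* = 186 and P* = 147.
With the subsidy, sellers receive Ps = Pb + 45 for each unit, where Pb is the price buyers pay.
On the curves, Pb = 209 - (1/3)x and Ps = 317/3 + (2/9)x; the wedge Ps − Pb = 45 gives 317/3 + (2/9)x − (209 - (1/3)x) = 45, so x' = 267.
Then Pb = 209 − (1/3)·267 = 120 and Ps = 317/3 + (2/9)·267 = 165.
Buyers' price falls by P* − Pb = 147 − 120 = 27; sellers' price rises by Ps − P* = 165 − 147 = 18.
So consumers capture 27/45 = 0.6 of each unit of subsidy.

Consumer share = 0.6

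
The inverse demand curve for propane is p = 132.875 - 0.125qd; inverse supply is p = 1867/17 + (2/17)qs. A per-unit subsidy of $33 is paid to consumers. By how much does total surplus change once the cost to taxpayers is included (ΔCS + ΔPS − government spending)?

Pre-subsidy: 132.875 - 0.125q = 1867/17 + (2/17)q gives q* = 95 and p* = 121.
With the rebate, buyers effectively pay pb = ps − 33, where ps is the price sellers receive.
On the curves, pb = 132.875 - 0.125q and ps = 1867/17 + (2/17)q; the wedge ps − pb = 33 gives 1867/17 + (2/17)q − (132.875 - 0.125q) = 33, so q' = 231.
Then pb = 132.875 − 0.125·231 = 104 and ps = 1867/17 + (2/17)·231 = 137.
ΔCS = ½(95 + 231)(121 − 104) = 2771; ΔPS = ½(95 + 231)(137 − 121) = 2608.
Government spending = 33 × 231 = 7623.
Net change = 2771 + 2608 − 7623 = -2244. The loss equals the DWL triangle ½·33·136.

Net change in total surplus = -$2244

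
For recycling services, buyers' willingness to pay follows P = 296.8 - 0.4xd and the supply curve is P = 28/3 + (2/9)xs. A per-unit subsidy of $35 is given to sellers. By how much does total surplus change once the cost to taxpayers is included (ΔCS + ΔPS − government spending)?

Net change in total surplus = -$984.375

Pre-subsidy: 296.8 - 0.4x = 28/3 + (2/9)x gives x* = 462 and P* = 112.
With the subsidy, sellers receive Ps = Pb + 35 for each unit, where Pb is the price buyers pay.
On the curves, Pb = 296.8 - 0.4x and Ps = 28/3 + (2/9)x; the wedge Ps − Pb = 35 gives 28/3 + (2/9)x − (296.8 - 0.4x) = 35, so x' = 518.25.
Then Pb = 296.8 − 0.4·518.25 = 89.5 and Ps = 28/3 + (2/9)·518.25 = 124.5.
ΔCS = ½(462 + 518.25)(112 − 89.5) = 11027.8125; ΔPS = ½(462 + 518.25)(124.5 − 112) = 6126.5625.
Government spending = 35 × 518.25 = 18138.75.
Net change = 11027.8125 + 6126.5625 − 18138.75 = -984.375. The loss equals the DWL triangle ½·35·56.25.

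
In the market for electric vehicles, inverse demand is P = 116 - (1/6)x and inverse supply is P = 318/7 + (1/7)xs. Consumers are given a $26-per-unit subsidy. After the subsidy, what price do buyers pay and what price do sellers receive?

Pre-subsidy: 116 - (1/6)x = 318/7 + (1/7)x gives x* = 228 and P* = 78.
With the rebate, buyers effectively pay Pb = Ps − 26, where Ps is the price sellers receive.
On the curves, Pb = 116 - (1/6)x and Ps = 318/7 + (1/7)x; the wedge Ps − Pb = 26 gives 318/7 + (1/7)x − (116 - (1/6)x) = 26, so x' = 312.
Then Pb = 116 − (1/6)·312 = 64 and Ps = 318/7 + (1/7)·312 = 90.

Buyers pay $64; sellers receive $90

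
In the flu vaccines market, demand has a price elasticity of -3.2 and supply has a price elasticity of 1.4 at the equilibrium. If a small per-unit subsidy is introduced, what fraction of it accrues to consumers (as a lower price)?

Consumer share = 7/23

For a small subsidy around the equilibrium, the benefit split depends on the relative slopes, which at a point are proportional to the elasticities.
Buyer share = εs/(εs + |εd|) = 1.4/(1.4 + 3.2) = 7/23; seller share = |εd|/(εs + |εd|) = 16/23.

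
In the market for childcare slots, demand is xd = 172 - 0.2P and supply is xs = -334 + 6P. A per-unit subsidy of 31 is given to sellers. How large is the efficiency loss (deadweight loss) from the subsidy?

Pre-subsidy: 172 - 0.2P = -334 + 6P gives P* = 2530/31, x* = 4826/31.
With the subsidy, sellers receive Ps = Pb + 31 for each unit, where Pb is the price buyers pay.
Supply in terms of Pb becomes xs = -334 + 6(Pb + 31) = -148 + 6Pb. Setting this equal to demand: 172 - 0.2Pb = -148 + 6Pb, so Pb = 1600/31.
Sellers receive Ps = 1600/31 + 31 = 2561/31; x' = 172 − 0.2·(1600/31) = 5012/31.
The subsidy expands output by 5012/31 − 4826/31 = 6 past the efficient level; on those units the gap between marginal cost and willingness to pay runs from 0 up to 31.
DWL = ½ × 31 × 6 = 93.

Deadweight loss = 93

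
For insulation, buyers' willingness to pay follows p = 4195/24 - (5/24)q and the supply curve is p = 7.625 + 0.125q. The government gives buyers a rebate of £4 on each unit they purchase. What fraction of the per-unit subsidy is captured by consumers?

Consumer share = 0.625

Pre-subsidy: 4195/24 - (5/24)q = 7.625 + 0.125q gives q* = 501.5 and p* = 70.3125.
With the rebate, buyers effectively pay pb = ps − 4, where ps is the price sellers receive.
On the curves, pb = 4195/24 - (5/24)q and ps = 7.625 + 0.125q; the wedge ps − pb = 4 gives 7.625 + 0.125q − (4195/24 - (5/24)q) = 4, so q' = 513.5.
Then pb = 4195/24 − (5/24)·513.5 = 67.8125 and ps = 7.625 + 0.125·513.5 = 71.8125.
Buyers' price falls by p* − pb = 70.3125 − 67.8125 = 2.5; sellers' price rises by ps − p* = 71.8125 − 70.3125 = 1.5.
So consumers capture 2.5/4 = 0.625 of each unit of subsidy.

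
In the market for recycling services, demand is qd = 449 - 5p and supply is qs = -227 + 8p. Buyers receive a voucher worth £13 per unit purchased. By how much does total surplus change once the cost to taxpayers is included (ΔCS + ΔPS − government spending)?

Net change in total surplus = -£260

Pre-subsidy: 449 - 5p = -227 + 8p gives p* = 52, q* = 189.
With the rebate, buyers effectively pay pb = ps − 13, where ps is the price sellers receive.
Demand in terms of ps becomes qd = 449 − 5(ps − 13) = 514 - 5ps. Setting this equal to supply: 514 - 5ps = -227 + 8ps, so ps = 57.
Buyers pay pb = 57 − 13 = 44; q' = -227 + 8·57 = 229.
ΔCS = ½(189 + 229)(52 − 44) = 1672; ΔPS = ½(189 + 229)(57 − 52) = 1045.
Government spending = 13 × 229 = 2977.
Net change = 1672 + 1045 − 2977 = -260. The loss equals the DWL triangle ½·13·40.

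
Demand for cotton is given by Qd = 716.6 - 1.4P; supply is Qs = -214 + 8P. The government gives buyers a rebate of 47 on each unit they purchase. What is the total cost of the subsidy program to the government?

Pre-subsidy: 716.6 - 1.4P = -214 + 8P gives P* = 99, Q* = 578.
With the rebate, buyers effectively pay Pb = Ps − 47, where Ps is the price sellers receive.
Demand in terms of Ps becomes Qd = 716.6 − 1.4(Ps − 47) = 782.4 - 1.4Ps. Setting this equal to supply: 782.4 - 1.4Ps = -214 + 8Ps, so Ps = 106.
Buyers pay Pb = 106 − 47 = 59; Q' = -214 + 8·106 = 634.
Government outlay = subsidy × quantity = 47 × 634 = 29798.

Government cost = 29798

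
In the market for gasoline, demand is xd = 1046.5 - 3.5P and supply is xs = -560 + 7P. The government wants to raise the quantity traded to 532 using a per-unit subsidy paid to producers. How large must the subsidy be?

Required subsidy s = 9 per unit

At x = 532, invert demand for the buyer price: Pb = (1046.5 − 532)/3.5 = 147; invert supply for the seller price: Ps = (532 − (-560))/7 = 156.
The subsidy must fill the gap: s = Ps − Pb = 156 − 147 = 9.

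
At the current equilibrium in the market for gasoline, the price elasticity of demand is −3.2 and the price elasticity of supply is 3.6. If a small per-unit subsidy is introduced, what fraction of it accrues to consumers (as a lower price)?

For a small subsidy around the equilibrium, the benefit split depends on the relative slopes, which at a point are proportional to the elasticities.
Buyer share = εs/(εs + |εd|) = 3.6/(3.6 + 3.2) = 9/17; seller share = |εd|/(εs + |εd|) = 8/17.

Consumer share = 9/17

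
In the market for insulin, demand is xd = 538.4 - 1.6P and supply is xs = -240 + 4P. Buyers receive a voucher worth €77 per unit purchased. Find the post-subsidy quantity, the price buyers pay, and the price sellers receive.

Pre-subsidy: 538.4 - 1.6P = -240 + 4P gives P* = 139, x* = 316.
With the rebate, buyers effectively pay Pb = Ps − 77, where Ps is the price sellers receive.
Demand in terms of Ps becomes xd = 538.4 − 1.6(Ps − 77) = 661.6 - 1.6Ps. Setting this equal to supply: 661.6 - 1.6Ps = -240 + 4Ps, so Ps = 161.
Buyers pay Pb = 161 − 77 = 84; x' = -240 + 4·161 = 404.

x' = 404; buyers pay €84; sellers receive €161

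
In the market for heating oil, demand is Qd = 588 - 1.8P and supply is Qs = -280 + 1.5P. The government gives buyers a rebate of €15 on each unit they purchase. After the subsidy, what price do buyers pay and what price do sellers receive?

Pre-subsidy: 588 - 1.8P = -280 + 1.5P gives P* = 8680/33, Q* = 1260/11.
With the rebate, buyers effectively pay Pb = Ps − 15, where Ps is the price sellers receive.
Demand in terms of Ps becomes Qd = 588 − 1.8(Ps − 15) = 615 - 1.8Ps. Setting this equal to supply: 615 - 1.8Ps = -280 + 1.5Ps, so Ps = 8950/33.
Buyers pay Pb = 8950/33 − 15 = 8455/33; Q' = -280 + 1.5·(8950/33) = 1395/11.

Buyers pay 8455/33; sellers receive 8950/33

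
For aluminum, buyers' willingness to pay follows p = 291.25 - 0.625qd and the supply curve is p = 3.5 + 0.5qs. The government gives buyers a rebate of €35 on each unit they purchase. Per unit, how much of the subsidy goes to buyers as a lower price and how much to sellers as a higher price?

Pre-subsidy: 291.25 - 0.625q = 3.5 + 0.5q gives q* = 2302/9 and p* = 2365/18.
With the rebate, buyers effectively pay pb = ps − 35, where ps is the price sellers receive.
On the curves, pb = 291.25 - 0.625q and ps = 3.5 + 0.5q; the wedge ps − pb = 35 gives 3.5 + 0.5q − (291.25 - 0.625q) = 35, so q' = 2582/9.
Then pb = 291.25 − 0.625·(2582/9) = 2015/18 and ps = 3.5 + 0.5·(2582/9) = 2645/18.
Buyers' price falls by p* − pb = 2365/18 − 2015/18 = 175/9; sellers' price rises by ps − p* = 2645/18 − 2365/18 = 140/9.

Buyers gain 175/9 per unit; sellers gain 140/9 per unit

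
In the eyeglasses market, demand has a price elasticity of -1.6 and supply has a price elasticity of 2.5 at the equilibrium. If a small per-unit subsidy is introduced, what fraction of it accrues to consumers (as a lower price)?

Consumer share = 25/41

For a small subsidy around the equilibrium, the benefit split depends on the relative slopes, which at a point are proportional to the elasticities.
Buyer share = εs/(εs + |εd|) = 2.5/(2.5 + 1.6) = 25/41; seller share = |εd|/(εs + |εd|) = 16/41.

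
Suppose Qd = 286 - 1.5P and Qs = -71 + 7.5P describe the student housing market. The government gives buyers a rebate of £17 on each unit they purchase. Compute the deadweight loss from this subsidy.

Deadweight loss = £180.625

Pre-subsidy: 286 - 1.5P = -71 + 7.5P gives P* = 119/3, Q* = 226.5.
With the rebate, buyers effectively pay Pb = Ps − 17, where Ps is the price sellers receive.
Demand in terms of Ps becomes Qd = 286 − 1.5(Ps − 17) = 311.5 - 1.5Ps. Setting this equal to supply: 311.5 - 1.5Ps = -71 + 7.5Ps, so Ps = 42.5.
Buyers pay Pb = 42.5 − 17 = 25.5; Q' = -71 + 7.5·42.5 = 247.75.
The subsidy expands output by 247.75 − 226.5 = 21.25 past the efficient level; on those units the gap between marginal cost and willingness to pay runs from 0 up to 17.
DWL = ½ × 17 × 21.25 = 180.625.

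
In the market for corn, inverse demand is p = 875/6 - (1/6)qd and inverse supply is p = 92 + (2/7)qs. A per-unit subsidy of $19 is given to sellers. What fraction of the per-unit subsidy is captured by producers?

Pre-subsidy: 875/6 - (1/6)q = 92 + (2/7)q gives q* = 119 and p* = 126.
With the subsidy, sellers receive ps = pb + 19 for each unit, where pb is the price buyers pay.
On the curves, pb = 875/6 - (1/6)q and ps = 92 + (2/7)q; the wedge ps − pb = 19 gives 92 + (2/7)q − (875/6 - (1/6)q) = 19, so q' = 161.
Then pb = 875/6 − (1/6)·161 = 119 and ps = 92 + (2/7)·161 = 138.
Buyers' price falls by p* − pb = 126 − 119 = 7; sellers' price rises by ps − p* = 138 − 126 = 12.
So producers capture 12/19 = 12/19 of each unit of subsidy.

Producer share = 12/19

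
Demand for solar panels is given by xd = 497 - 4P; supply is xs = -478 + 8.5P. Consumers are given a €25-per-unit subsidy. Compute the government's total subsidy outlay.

Pre-subsidy: 497 - 4P = -478 + 8.5P gives P* = 78, x* = 185.
With the rebate, buyers effectively pay Pb = Ps − 25, where Ps is the price sellers receive.
Demand in terms of Ps becomes xd = 497 − 4(Ps − 25) = 597 - 4Ps. Setting this equal to supply: 597 - 4Ps = -478 + 8.5Ps, so Ps = 86.
Buyers pay Pb = 86 − 25 = 61; x' = -478 + 8.5·86 = 253.
Government outlay = subsidy × quantity = 25 × 253 = 6325.

Government cost = €6325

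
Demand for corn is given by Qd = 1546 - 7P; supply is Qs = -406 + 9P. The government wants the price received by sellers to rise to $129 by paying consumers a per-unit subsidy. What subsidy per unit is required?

Required subsidy s = $16 per unit

At a seller price of 129, quantity supplied is -406 + 9·129 = 755.
Buyers absorb 755 only when they pay Pb with 1546 − 7·Pb = 755, i.e. Pb = 113.
s = Ps − Pb = 129 − 113 = 16.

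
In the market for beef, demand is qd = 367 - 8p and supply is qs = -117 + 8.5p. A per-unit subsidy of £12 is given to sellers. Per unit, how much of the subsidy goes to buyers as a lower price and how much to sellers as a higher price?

Pre-subsidy: 367 - 8p = -117 + 8.5p gives p* = 88/3, q* = 397/3.
With the subsidy, sellers receive ps = pb + 12 for each unit, where pb is the price buyers pay.
Supply in terms of pb becomes qs = -117 + 8.5(pb + 12) = -15 + 8.5pb. Setting this equal to demand: 367 - 8pb = -15 + 8.5pb, so pb = 764/33.
Sellers receive ps = 764/33 + 12 = 1160/33; q' = 367 − 8·(764/33) = 5999/33.
Buyers' price falls by p* − pb = 88/3 − 764/33 = 68/11; sellers' price rises by ps − p* = 1160/33 − 88/3 = 64/11.

Buyers gain 68/11 per unit; sellers gain 64/11 per unit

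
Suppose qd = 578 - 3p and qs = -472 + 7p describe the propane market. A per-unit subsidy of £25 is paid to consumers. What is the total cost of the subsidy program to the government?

Pre-subsidy: 578 - 3p = -472 + 7p gives p* = 105, q* = 263.
With the rebate, buyers effectively pay pb = ps − 25, where ps is the price sellers receive.
Demand in terms of ps becomes qd = 578 − 3(ps − 25) = 653 - 3ps. Setting this equal to supply: 653 - 3ps = -472 + 7ps, so ps = 112.5.
Buyers pay pb = 112.5 − 25 = 87.5; q' = -472 + 7·112.5 = 315.5.
Government outlay = subsidy × quantity = 25 × 315.5 = 7887.5.

Government cost = £7887.5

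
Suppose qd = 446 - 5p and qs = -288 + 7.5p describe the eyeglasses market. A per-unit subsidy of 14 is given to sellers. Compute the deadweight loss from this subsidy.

Deadweight loss = 294

Pre-subsidy: 446 - 5p = -288 + 7.5p gives p* = 58.72, q* = 152.4.
With the subsidy, sellers receive ps = pb + 14 for each unit, where pb is the price buyers pay.
Supply in terms of pb becomes qs = -288 + 7.5(pb + 14) = -183 + 7.5pb. Setting this equal to demand: 446 - 5pb = -183 + 7.5pb, so pb = 50.32.
Sellers receive ps = 50.32 + 14 = 64.32; q' = 446 − 5·50.32 = 194.4.
The subsidy expands output by 194.4 − 152.4 = 42 past the efficient level; on those units the gap between marginal cost and willingness to pay runs from 0 up to 14.
DWL = ½ × 14 × 42 = 294.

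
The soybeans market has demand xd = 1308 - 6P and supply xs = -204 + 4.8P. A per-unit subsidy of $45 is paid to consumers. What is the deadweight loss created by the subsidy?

Deadweight loss = $2700

Pre-subsidy: 1308 - 6P = -204 + 4.8P gives P* = 140, x* = 468.
With the rebate, buyers effectively pay Pb = Ps − 45, where Ps is the price sellers receive.
Demand in terms of Ps becomes xd = 1308 − 6(Ps − 45) = 1578 - 6Ps. Setting this equal to supply: 1578 - 6Ps = -204 + 4.8Ps, so Ps = 165.
Buyers pay Pb = 165 − 45 = 120; x' = -204 + 4.8·165 = 588.
The subsidy expands output by 588 − 468 = 120 past the efficient level; on those units the gap between marginal cost and willingness to pay runs from 0 up to 45.
DWL = ½ × 45 × 120 = 2700.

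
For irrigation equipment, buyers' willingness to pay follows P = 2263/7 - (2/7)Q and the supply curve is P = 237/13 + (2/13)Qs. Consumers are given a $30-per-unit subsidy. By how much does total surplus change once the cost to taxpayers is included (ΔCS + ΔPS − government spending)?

Net change in total surplus = -$1023.75

Pre-subsidy: 2263/7 - (2/7)Q = 237/13 + (2/13)Q gives Q* = 694 and P* = 125.
With the rebate, buyers effectively pay Pb = Ps − 30, where Ps is the price sellers receive.
On the curves, Pb = 2263/7 - (2/7)Q and Ps = 237/13 + (2/13)Q; the wedge Ps − Pb = 30 gives 237/13 + (2/13)Q − (2263/7 - (2/7)Q) = 30, so Q' = 762.25.
Then Pb = 2263/7 − (2/7)·762.25 = 105.5 and Ps = 237/13 + (2/13)·762.25 = 135.5.
ΔCS = ½(694 + 762.25)(125 − 105.5) = 14198.4375; ΔPS = ½(694 + 762.25)(135.5 − 125) = 7645.3125.
Government spending = 30 × 762.25 = 22867.5.
Net change = 14198.4375 + 7645.3125 − 22867.5 = -1023.75. The loss equals the DWL triangle ½·30·68.25.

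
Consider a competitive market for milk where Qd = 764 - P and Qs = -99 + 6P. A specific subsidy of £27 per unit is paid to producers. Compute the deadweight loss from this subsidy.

Pre-subsidy: 764 - P = -99 + 6P gives P* = 863/7, Q* = 4485/7.
With the subsidy, sellers receive Ps = Pb + 27 for each unit, where Pb is the price buyers pay.
Supply in terms of Pb becomes Qs = -99 + 6(Pb + 27) = 63 + 6Pb. Setting this equal to demand: 764 - Pb = 63 + 6Pb, so Pb = 701/7.
Sellers receive Ps = 701/7 + 27 = 890/7; Q' = 764 − 1·(701/7) = 4647/7.
The subsidy expands output by 4647/7 − 4485/7 = 162/7 past the efficient level; on those units the gap between marginal cost and willingness to pay runs from 0 up to 27.
DWL = ½ × 27 × 162/7 = 2187/7.

Deadweight loss = 2187/7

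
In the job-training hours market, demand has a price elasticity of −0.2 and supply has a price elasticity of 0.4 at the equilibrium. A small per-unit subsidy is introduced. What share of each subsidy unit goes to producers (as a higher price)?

For a small subsidy around the equilibrium, the benefit split depends on the relative slopes, which at a point are proportional to the elasticities.
Buyer share = εs/(εs + |εd|) = 0.4/(0.4 + 0.2) = 2/3; seller share = |εd|/(εs + |εd|) = 1/3.
So producers capture 1/3 of the subsidy.

Producer share = 1/3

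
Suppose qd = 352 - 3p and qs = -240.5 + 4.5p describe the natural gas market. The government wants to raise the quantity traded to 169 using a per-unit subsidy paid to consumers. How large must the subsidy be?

Required subsidy s = 30 per unit

At q = 169, invert demand for the buyer price: pb = (352 − 169)/3 = 61; invert supply for the seller price: ps = (169 − (-240.5))/4.5 = 91.
The subsidy must fill the gap: s = ps − pb = 91 − 61 = 30.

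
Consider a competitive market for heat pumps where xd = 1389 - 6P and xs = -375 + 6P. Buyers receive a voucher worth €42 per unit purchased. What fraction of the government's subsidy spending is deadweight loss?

DWL / government spending = 21/211

Pre-subsidy: 1389 - 6P = -375 + 6P gives P* = 147, x* = 507.
With the rebate, buyers effectively pay Pb = Ps − 42, where Ps is the price sellers receive.
Demand in terms of Ps becomes xd = 1389 − 6(Ps − 42) = 1641 - 6Ps. Setting this equal to supply: 1641 - 6Ps = -375 + 6Ps, so Ps = 168.
Buyers pay Pb = 168 − 42 = 126; x' = -375 + 6·168 = 633.
ΔCS = ½(507 + 633)(147 − 126) = 11970; ΔPS = ½(507 + 633)(168 − 147) = 11970.
Government spending = 42 × 633 = 26586.
DWL = ½ × 42 × (633 − 507) = 2646; fraction = 2646 / 26586 = 21/211.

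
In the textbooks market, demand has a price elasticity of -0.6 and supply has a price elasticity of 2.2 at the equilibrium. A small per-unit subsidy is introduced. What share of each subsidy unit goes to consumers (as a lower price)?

For a small subsidy around the equilibrium, the benefit split depends on the relative slopes, which at a point are proportional to the elasticities.
Buyer share = εs/(εs + |εd|) = 2.2/(2.2 + 0.6) = 11/14; seller share = |εd|/(εs + |εd|) = 3/14.

Consumer share = 11/14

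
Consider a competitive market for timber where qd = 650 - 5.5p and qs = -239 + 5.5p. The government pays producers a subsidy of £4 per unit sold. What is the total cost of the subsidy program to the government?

Government cost = £866

Pre-subsidy: 650 - 5.5p = -239 + 5.5p gives p* = 889/11, q* = 205.5.
With the subsidy, sellers receive ps = pb + 4 for each unit, where pb is the price buyers pay.
Supply in terms of pb becomes qs = -239 + 5.5(pb + 4) = -217 + 5.5pb. Setting this equal to demand: 650 - 5.5pb = -217 + 5.5pb, so pb = 867/11.
Sellers receive ps = 867/11 + 4 = 911/11; q' = 650 − 5.5·(867/11) = 216.5.
Government outlay = subsidy × quantity = 4 × 216.5 = 866.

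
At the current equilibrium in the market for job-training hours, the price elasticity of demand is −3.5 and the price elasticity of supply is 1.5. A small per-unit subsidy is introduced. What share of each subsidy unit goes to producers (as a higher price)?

For a small subsidy around the equilibrium, the benefit split depends on the relative slopes, which at a point are proportional to the elasticities.
Buyer share = εs/(εs + |εd|) = 1.5/(1.5 + 3.5) = 0.3; seller share = |εd|/(εs + |εd|) = 0.7.
So producers capture 0.7 of the subsidy.

Producer share = 0.7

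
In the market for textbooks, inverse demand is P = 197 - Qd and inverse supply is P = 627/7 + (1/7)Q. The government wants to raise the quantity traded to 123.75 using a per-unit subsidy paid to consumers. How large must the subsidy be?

Required subsidy s = 34 per unit

At Q = 123.75, from the demand curve buyers pay Pb = 197 − 1·123.75 = 73.25; from the supply curve sellers need Ps = 627/7 + (1/7)·123.75 = 107.25.
The subsidy must fill the gap: s = Ps − Pb = 107.25 − 73.25 = 34.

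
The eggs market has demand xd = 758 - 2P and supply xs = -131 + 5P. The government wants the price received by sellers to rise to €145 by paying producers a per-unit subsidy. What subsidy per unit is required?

At a seller price of 145, quantity supplied is -131 + 5·145 = 594.
Buyers absorb 594 only when they pay Pb with 758 − 2·Pb = 594, i.e. Pb = 82.
s = Ps − Pb = 145 − 82 = 63.

Required subsidy s = €63 per unit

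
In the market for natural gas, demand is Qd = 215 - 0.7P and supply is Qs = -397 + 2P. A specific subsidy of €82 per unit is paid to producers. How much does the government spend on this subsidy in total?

Pre-subsidy: 215 - 0.7P = -397 + 2P gives P* = 680/3, Q* = 169/3.
With the subsidy, sellers receive Ps = Pb + 82 for each unit, where Pb is the price buyers pay.
Supply in terms of Pb becomes Qs = -397 + 2(Pb + 82) = -233 + 2Pb. Setting this equal to demand: 215 - 0.7Pb = -233 + 2Pb, so Pb = 4480/27.
Sellers receive Ps = 4480/27 + 82 = 6694/27; Q' = 215 − 0.7·(4480/27) = 2669/27.
Government outlay = subsidy × quantity = 82 × 2669/27 = 218858/27.

Government cost = 218858/27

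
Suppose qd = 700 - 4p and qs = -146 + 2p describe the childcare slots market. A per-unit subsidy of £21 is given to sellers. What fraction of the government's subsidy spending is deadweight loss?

DWL / government spending = 7/82

Pre-subsidy: 700 - 4p = -146 + 2p gives p* = 141, q* = 136.
With the subsidy, sellers receive ps = pb + 21 for each unit, where pb is the price buyers pay.
Supply in terms of pb becomes qs = -146 + 2(pb + 21) = -104 + 2pb. Setting this equal to demand: 700 - 4pb = -104 + 2pb, so pb = 134.
Sellers receive ps = 134 + 21 = 155; q' = 700 − 4·134 = 164.
ΔCS = ½(136 + 164)(141 − 134) = 1050; ΔPS = ½(136 + 164)(155 − 141) = 2100.
Government spending = 21 × 164 = 3444.
DWL = ½ × 21 × (164 − 136) = 294; fraction = 294 / 3444 = 7/82.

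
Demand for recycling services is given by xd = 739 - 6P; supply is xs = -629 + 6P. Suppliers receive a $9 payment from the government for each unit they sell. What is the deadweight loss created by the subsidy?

Deadweight loss = $121.5

Pre-subsidy: 739 - 6P = -629 + 6P gives P* = 114, x* = 55.
With the subsidy, sellers receive Ps = Pb + 9 for each unit, where Pb is the price buyers pay.
Supply in terms of Pb becomes xs = -629 + 6(Pb + 9) = -575 + 6Pb. Setting this equal to demand: 739 - 6Pb = -575 + 6Pb, so Pb = 109.5.
Sellers receive Ps = 109.5 + 9 = 118.5; x' = 739 − 6·109.5 = 82.
The subsidy expands output by 82 − 55 = 27 past the efficient level; on those units the gap between marginal cost and willingness to pay runs from 0 up to 9.
DWL = ½ × 9 × 27 = 121.5.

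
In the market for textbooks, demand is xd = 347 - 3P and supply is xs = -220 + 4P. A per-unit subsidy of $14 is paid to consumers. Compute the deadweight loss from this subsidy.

Pre-subsidy: 347 - 3P = -220 + 4P gives P* = 81, x* = 104.
With the rebate, buyers effectively pay Pb = Ps − 14, where Ps is the price sellers receive.
Demand in terms of Ps becomes xd = 347 − 3(Ps − 14) = 389 - 3Ps. Setting this equal to supply: 389 - 3Ps = -220 + 4Ps, so Ps = 87.
Buyers pay Pb = 87 − 14 = 73; x' = -220 + 4·87 = 128.
The subsidy expands output by 128 − 104 = 24 past the efficient level; on those units the gap between marginal cost and willingness to pay runs from 0 up to 14.
DWL = ½ × 14 × 24 = 168.

Deadweight loss = $168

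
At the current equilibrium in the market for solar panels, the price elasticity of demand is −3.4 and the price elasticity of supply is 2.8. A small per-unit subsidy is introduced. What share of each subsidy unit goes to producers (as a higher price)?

Producer share = 17/31

For a small subsidy around the equilibrium, the benefit split depends on the relative slopes, which at a point are proportional to the elasticities.
Buyer share = εs/(εs + |εd|) = 2.8/(2.8 + 3.4) = 14/31; seller share = |εd|/(εs + |εd|) = 17/31.
So producers capture 17/31 of the subsidy.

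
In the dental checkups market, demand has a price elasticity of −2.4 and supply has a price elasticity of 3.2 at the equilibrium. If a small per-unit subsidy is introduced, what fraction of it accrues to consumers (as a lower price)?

For a small subsidy around the equilibrium, the benefit split depends on the relative slopes, which at a point are proportional to the elasticities.
Buyer share = εs/(εs + |εd|) = 3.2/(3.2 + 2.4) = 4/7; seller share = |εd|/(εs + |εd|) = 3/7.

Consumer share = 4/7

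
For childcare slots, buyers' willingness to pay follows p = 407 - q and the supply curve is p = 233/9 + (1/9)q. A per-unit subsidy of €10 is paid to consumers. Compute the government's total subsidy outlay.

Government cost = €3520

Pre-subsidy: 407 - q = 233/9 + (1/9)q gives q* = 343 and p* = 64.
With the rebate, buyers effectively pay pb = ps − 10, where ps is the price sellers receive.
On the curves, pb = 407 - q and ps = 233/9 + (1/9)q; the wedge ps − pb = 10 gives 233/9 + (1/9)q − (407 - q) = 10, so q' = 352.
Then pb = 407 − 1·352 = 55 and ps = 233/9 + (1/9)·352 = 65.
Government outlay = subsidy × quantity = 10 × 352 = 3520.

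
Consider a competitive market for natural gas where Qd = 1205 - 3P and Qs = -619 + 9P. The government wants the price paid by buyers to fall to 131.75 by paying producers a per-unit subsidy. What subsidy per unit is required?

At a buyer price of 131.75, quantity demanded is 1205 − 3·131.75 = 809.75.
Sellers supply 809.75 only when they receive Ps with -619 + 9·Ps = 809.75, i.e. Ps = 158.75.
s = Ps − Pb = 158.75 − 131.75 = 27.

Required subsidy s = 27 per unit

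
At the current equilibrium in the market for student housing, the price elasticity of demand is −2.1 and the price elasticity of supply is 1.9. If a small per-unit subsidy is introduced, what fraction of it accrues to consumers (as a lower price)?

For a small subsidy around the equilibrium, the benefit split depends on the relative slopes, which at a point are proportional to the elasticities.
Buyer share = εs/(εs + |εd|) = 1.9/(1.9 + 2.1) = 0.475; seller share = |εd|/(εs + |εd|) = 0.525.

Consumer share = 0.475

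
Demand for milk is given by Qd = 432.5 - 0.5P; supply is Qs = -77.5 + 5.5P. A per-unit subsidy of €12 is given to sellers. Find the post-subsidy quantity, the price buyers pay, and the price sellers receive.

Q' = 395.5; buyers pay €74; sellers receive €86

Pre-subsidy: 432.5 - 0.5P = -77.5 + 5.5P gives P* = 85, Q* = 390.
With the subsidy, sellers receive Ps = Pb + 12 for each unit, where Pb is the price buyers pay.
Supply in terms of Pb becomes Qs = -77.5 + 5.5(Pb + 12) = -11.5 + 5.5Pb. Setting this equal to demand: 432.5 - 0.5Pb = -11.5 + 5.5Pb, so Pb = 74.
Sellers receive Ps = 74 + 12 = 86; Q' = 432.5 − 0.5·74 = 395.5.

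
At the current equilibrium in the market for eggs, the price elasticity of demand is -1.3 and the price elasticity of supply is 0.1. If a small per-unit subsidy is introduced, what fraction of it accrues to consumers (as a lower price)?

For a small subsidy around the equilibrium, the benefit split depends on the relative slopes, which at a point are proportional to the elasticities.
Buyer share = εs/(εs + |εd|) = 0.1/(0.1 + 1.3) = 1/14; seller share = |εd|/(εs + |εd|) = 13/14.

Consumer share = 1/14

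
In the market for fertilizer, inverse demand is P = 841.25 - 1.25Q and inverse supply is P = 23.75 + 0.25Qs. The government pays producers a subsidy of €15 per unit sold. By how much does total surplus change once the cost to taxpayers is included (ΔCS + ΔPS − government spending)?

Pre-subsidy: 841.25 - 1.25Q = 23.75 + 0.25Q gives Q* = 545 and P* = 160.
With the subsidy, sellers receive Ps = Pb + 15 for each unit, where Pb is the price buyers pay.
On the curves, Pb = 841.25 - 1.25Q and Ps = 23.75 + 0.25Q; the wedge Ps − Pb = 15 gives 23.75 + 0.25Q − (841.25 - 1.25Q) = 15, so Q' = 555.
Then Pb = 841.25 − 1.25·555 = 147.5 and Ps = 23.75 + 0.25·555 = 162.5.
ΔCS = ½(545 + 555)(160 − 147.5) = 6875; ΔPS = ½(545 + 555)(162.5 − 160) = 1375.
Government spending = 15 × 555 = 8325.
Net change = 6875 + 1375 − 8325 = -75. The loss equals the DWL triangle ½·15·10.

Net change in total surplus = -€75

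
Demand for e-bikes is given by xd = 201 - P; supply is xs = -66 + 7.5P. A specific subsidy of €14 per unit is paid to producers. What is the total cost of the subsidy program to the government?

Government cost = 43302/17

Pre-subsidy: 201 - P = -66 + 7.5P gives P* = 534/17, x* = 2883/17.
With the subsidy, sellers receive Ps = Pb + 14 for each unit, where Pb is the price buyers pay.
Supply in terms of Pb becomes xs = -66 + 7.5(Pb + 14) = 39 + 7.5Pb. Setting this equal to demand: 201 - Pb = 39 + 7.5Pb, so Pb = 324/17.
Sellers receive Ps = 324/17 + 14 = 562/17; x' = 201 − 1·(324/17) = 3093/17.
Government outlay = subsidy × quantity = 14 × 3093/17 = 43302/17.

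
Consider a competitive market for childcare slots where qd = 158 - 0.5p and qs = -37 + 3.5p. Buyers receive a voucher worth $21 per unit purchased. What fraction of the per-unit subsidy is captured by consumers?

Consumer share = 0.875

Pre-subsidy: 158 - 0.5p = -37 + 3.5p gives p* = 48.75, q* = 133.625.
With the rebate, buyers effectively pay pb = ps − 21, where ps is the price sellers receive.
Demand in terms of ps becomes qd = 158 − 0.5(ps − 21) = 168.5 - 0.5ps. Setting this equal to supply: 168.5 - 0.5ps = -37 + 3.5ps, so ps = 51.375.
Buyers pay pb = 51.375 − 21 = 30.375; q' = -37 + 3.5·51.375 = 142.8125.
Buyers' price falls by p* − pb = 48.75 − 30.375 = 18.375; sellers' price rises by ps − p* = 51.375 − 48.75 = 2.625.
So consumers capture 18.375/21 = 0.875 of each unit of subsidy.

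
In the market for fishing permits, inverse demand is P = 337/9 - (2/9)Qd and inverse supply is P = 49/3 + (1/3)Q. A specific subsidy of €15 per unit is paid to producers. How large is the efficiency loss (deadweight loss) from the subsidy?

Deadweight loss = €202.5

Pre-subsidy: 337/9 - (2/9)Q = 49/3 + (1/3)Q gives Q* = 38 and P* = 29.
With the subsidy, sellers receive Ps = Pb + 15 for each unit, where Pb is the price buyers pay.
On the curves, Pb = 337/9 - (2/9)Q and Ps = 49/3 + (1/3)Q; the wedge Ps − Pb = 15 gives 49/3 + (1/3)Q − (337/9 - (2/9)Q) = 15, so Q' = 65.
Then Pb = 337/9 − (2/9)·65 = 23 and Ps = 49/3 + (1/3)·65 = 38.
The subsidy expands output by 65 − 38 = 27 past the efficient level; on those units the gap between marginal cost and willingness to pay runs from 0 up to 15.
DWL = ½ × 15 × 27 = 202.5.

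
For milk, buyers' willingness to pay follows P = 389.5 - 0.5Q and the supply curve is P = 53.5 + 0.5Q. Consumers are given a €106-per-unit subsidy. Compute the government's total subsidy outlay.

Pre-subsidy: 389.5 - 0.5Q = 53.5 + 0.5Q gives Q* = 336 and P* = 221.5.
With the rebate, buyers effectively pay Pb = Ps − 106, where Ps is the price sellers receive.
On the curves, Pb = 389.5 - 0.5Q and Ps = 53.5 + 0.5Q; the wedge Ps − Pb = 106 gives 53.5 + 0.5Q − (389.5 - 0.5Q) = 106, so Q' = 442.
Then Pb = 389.5 − 0.5·442 = 168.5 and Ps = 53.5 + 0.5·442 = 274.5.
Government outlay = subsidy × quantity = 106 × 442 = 46852.

Government cost = €46852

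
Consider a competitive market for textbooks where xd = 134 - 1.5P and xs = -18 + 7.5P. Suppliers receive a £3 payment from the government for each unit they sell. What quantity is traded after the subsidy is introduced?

Pre-subsidy: 134 - 1.5P = -18 + 7.5P gives P* = 152/9, x* = 326/3.
With the subsidy, sellers receive Ps = Pb + 3 for each unit, where Pb is the price buyers pay.
Supply in terms of Pb becomes xs = -18 + 7.5(Pb + 3) = 4.5 + 7.5Pb. Setting this equal to demand: 134 - 1.5Pb = 4.5 + 7.5Pb, so Pb = 259/18.
Sellers receive Ps = 259/18 + 3 = 313/18; x' = 134 − 1.5·(259/18) = 1349/12.

x' = 1349/12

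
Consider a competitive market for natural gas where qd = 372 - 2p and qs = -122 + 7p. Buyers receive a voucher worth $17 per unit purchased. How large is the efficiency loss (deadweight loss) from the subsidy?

Pre-subsidy: 372 - 2p = -122 + 7p gives p* = 494/9, q* = 2360/9.
With the rebate, buyers effectively pay pb = ps − 17, where ps is the price sellers receive.
Demand in terms of ps becomes qd = 372 − 2(ps − 17) = 406 - 2ps. Setting this equal to supply: 406 - 2ps = -122 + 7ps, so ps = 176/3.
Buyers pay pb = 176/3 − 17 = 125/3; q' = -122 + 7·(176/3) = 866/3.
The subsidy expands output by 866/3 − 2360/9 = 238/9 past the efficient level; on those units the gap between marginal cost and willingness to pay runs from 0 up to 17.
DWL = ½ × 17 × 238/9 = 2023/9.

Deadweight loss = 2023/9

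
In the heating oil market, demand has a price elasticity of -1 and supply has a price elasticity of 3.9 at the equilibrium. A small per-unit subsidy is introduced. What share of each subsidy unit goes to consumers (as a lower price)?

For a small subsidy around the equilibrium, the benefit split depends on the relative slopes, which at a point are proportional to the elasticities.
Buyer share = εs/(εs + |εd|) = 3.9/(3.9 + 1) = 39/49; seller share = |εd|/(εs + |εd|) = 10/49.

Consumer share = 39/49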